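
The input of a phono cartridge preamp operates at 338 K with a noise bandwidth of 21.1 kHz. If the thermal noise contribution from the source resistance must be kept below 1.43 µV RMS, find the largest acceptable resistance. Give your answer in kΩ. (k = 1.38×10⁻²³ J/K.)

5.19 kΩ

Johnson–Nyquist: V_n = √(4kTRB) ⇒ R = V_n² / (4kTB)
4kTB = 4 × 1.38×10⁻²³ × 338 × 2.11×10⁴ = 3.94×10⁻¹⁶
R = (1.43×10⁻⁶)² / 3.94×10⁻¹⁶ = 5.19×10³ Ω = 5.19 kΩ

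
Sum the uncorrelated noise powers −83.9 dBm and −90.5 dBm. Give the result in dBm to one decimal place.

Convert to linear, add, convert back:
P₁ = 4.07×10⁻¹² W, P₂ = 8.91×10⁻¹³ W
P_tot = 4.97×10⁻¹² W → 10 log₁₀(P_tot / 10⁻³) = −83.0 dBm

−83.0 dBm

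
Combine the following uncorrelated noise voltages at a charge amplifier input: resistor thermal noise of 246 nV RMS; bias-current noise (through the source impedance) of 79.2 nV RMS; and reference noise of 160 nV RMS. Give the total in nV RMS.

Uncorrelated sources add in power (mean-square): V_tot = √(ΣV_i²)
V_tot = √[(2.46×10⁻⁷)² + (7.92×10⁻⁸)² + (1.60×10⁻⁷)²] = 3.04×10⁻⁷ V = 304 nV

304 nV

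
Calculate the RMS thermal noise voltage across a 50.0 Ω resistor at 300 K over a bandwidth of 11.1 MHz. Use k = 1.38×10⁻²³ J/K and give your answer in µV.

3.03 µV

V_n = √(4kTRB)
4kTRB = 4 × 1.38×10⁻²³ × 300 × 5.00×10¹ × 1.11×10⁷ = 9.19×10⁻¹² V²
V_n = √(9.19×10⁻¹²) = 3.03×10⁻⁶ V = 3.03 µV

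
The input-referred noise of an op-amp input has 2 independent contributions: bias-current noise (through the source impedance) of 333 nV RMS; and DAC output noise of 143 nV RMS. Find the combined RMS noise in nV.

362 nV

Uncorrelated sources add in power (mean-square): V_tot = √(ΣV_i²)
V_tot = √[(3.33×10⁻⁷)² + (1.43×10⁻⁷)²] = 3.62×10⁻⁷ V = 362 nV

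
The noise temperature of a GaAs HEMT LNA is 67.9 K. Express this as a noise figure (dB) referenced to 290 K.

0.914 dB

F = 1 + T_e/T₀ = 1 + 67.9/290 = 1.23414
NF = 10 log₁₀(1.23414) = 0.914 dB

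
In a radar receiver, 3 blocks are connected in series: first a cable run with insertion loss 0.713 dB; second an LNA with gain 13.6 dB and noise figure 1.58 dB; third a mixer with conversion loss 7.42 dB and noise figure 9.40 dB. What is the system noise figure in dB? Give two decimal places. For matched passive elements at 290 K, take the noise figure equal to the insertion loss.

3.21 dB

Convert to linear (a loss of L dB is a gain of −L dB): F_i = 10^(NF_i/10), G_i = 10^(G_i,dB/10)
  Stage 1: F_1 = 10^(0.713/10) = 1.178, G_1 = 10^(−0.713/10) = 0.8486
  Stage 2: F_2 = 10^(1.58/10) = 1.439, G_2 = 10^(13.6/10) = 22.91
  Stage 3: F_3 = 10^(9.40/10) = 8.710, G_3 = 10^(−7.42/10) = 0.1811
Friis cascade:
  F = 1.178 + (1.439 − 1)/0.8486 + (8.710 − 1)/19.44 = 2.092
NF = 10 log₁₀(2.092) = 3.21 dB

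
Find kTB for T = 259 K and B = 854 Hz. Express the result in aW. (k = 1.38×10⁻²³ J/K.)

3.05 aW

P_n = kTB = 1.38×10⁻²³ × 259 × 8.54×10² = 3.05×10⁻¹⁸ W = 3.05 aW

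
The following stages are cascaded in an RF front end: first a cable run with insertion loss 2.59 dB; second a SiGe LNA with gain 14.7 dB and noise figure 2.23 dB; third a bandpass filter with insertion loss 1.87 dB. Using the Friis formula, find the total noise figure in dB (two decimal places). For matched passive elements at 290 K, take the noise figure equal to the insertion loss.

Convert to linear (a loss of L dB is a gain of −L dB): F_i = 10^(NF_i/10), G_i = 10^(G_i,dB/10)
  Stage 1: F_1 = 10^(2.59/10) = 1.816, G_1 = 10^(−2.59/10) = 0.5508
  Stage 2: F_2 = 10^(2.23/10) = 1.671, G_2 = 10^(14.7/10) = 29.51
  Stage 3: F_3 = 10^(1.87/10) = 1.538, G_3 = 10^(−1.87/10) = 0.6501
Friis cascade:
  F = 1.816 + (1.671 − 1)/0.5508 + (1.538 − 1)/16.26 = 3.067
NF = 10 log₁₀(3.067) = 4.87 dB

4.87 dB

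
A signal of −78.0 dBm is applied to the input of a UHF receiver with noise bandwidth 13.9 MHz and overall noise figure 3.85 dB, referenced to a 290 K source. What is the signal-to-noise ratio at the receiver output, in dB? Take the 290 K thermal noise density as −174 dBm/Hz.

Noise floor: N = −174 + 10 log₁₀(B) + NF
10 log₁₀(1.39×10⁷) = 71.43 dB
N = −174 + 71.43 + 3.85 = −98.72 dBm
SNR = P_sig − N = −78.0 − (−98.72) = 20.72 dB → 20.7 dB

20.7 dB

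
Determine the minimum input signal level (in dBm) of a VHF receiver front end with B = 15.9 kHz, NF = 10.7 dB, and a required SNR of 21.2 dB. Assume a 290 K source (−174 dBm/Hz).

−100.1 dBm

Sensitivity = −174 + 10 log₁₀(B) + NF + SNR_min
= −174 + 42.01 + 10.7 + 21.2
= −100.09 dBm → −100.1 dBm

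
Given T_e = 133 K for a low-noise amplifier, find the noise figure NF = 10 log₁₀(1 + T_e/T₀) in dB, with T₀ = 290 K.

F = 1 + T_e/T₀ = 1 + 133/290 = 1.45862
NF = 10 log₁₀(1.45862) = 1.64 dB

1.64 dB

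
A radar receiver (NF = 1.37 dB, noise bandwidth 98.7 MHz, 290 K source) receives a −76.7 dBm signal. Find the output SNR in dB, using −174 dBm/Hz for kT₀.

16.0 dB

Noise floor: N = −174 + 10 log₁₀(B) + NF
10 log₁₀(9.87×10⁷) = 79.94 dB
N = −174 + 79.94 + 1.37 = −92.69 dBm
SNR = P_sig − N = −76.7 − (−92.69) = 15.99 dB → 16.0 dB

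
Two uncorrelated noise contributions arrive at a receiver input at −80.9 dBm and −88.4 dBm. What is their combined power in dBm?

−80.2 dBm

Convert to linear, add, convert back:
P₁ = 8.13×10⁻¹² W, P₂ = 1.45×10⁻¹² W
P_tot = 9.57×10⁻¹² W → 10 log₁₀(P_tot / 10⁻³) = −80.2 dBm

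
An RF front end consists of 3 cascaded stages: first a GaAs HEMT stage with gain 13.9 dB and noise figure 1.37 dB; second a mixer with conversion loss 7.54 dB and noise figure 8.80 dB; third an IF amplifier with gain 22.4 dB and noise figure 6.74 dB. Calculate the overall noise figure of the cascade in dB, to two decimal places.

Convert to linear (a loss of L dB is a gain of −L dB): F_i = 10^(NF_i/10), G_i = 10^(G_i,dB/10)
  Stage 1: F_1 = 10^(1.37/10) = 1.371, G_1 = 10^(13.9/10) = 24.55
  Stage 2: F_2 = 10^(8.80/10) = 7.586, G_2 = 10^(−7.54/10) = 0.1762
  Stage 3: F_3 = 10^(6.74/10) = 4.721, G_3 = 10^(22.4/10) = 173.8
Friis cascade:
  F = 1.371 + (7.586 − 1)/24.55 + (4.721 − 1)/4.325 = 2.499
NF = 10 log₁₀(2.499) = 3.98 dB

3.98 dB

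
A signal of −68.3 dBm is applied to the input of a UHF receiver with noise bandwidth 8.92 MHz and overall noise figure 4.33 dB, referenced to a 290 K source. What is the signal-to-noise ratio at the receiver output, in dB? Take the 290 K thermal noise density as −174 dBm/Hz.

Noise floor: N = −174 + 10 log₁₀(B) + NF
10 log₁₀(8.92×10⁶) = 69.5 dB
N = −174 + 69.5 + 4.33 = −100.17 dBm
SNR = P_sig − N = −68.3 − (−100.17) = 31.87 dB → 31.9 dB

31.9 dB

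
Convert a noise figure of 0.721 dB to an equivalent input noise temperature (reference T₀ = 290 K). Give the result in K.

52.4 K

F = 10^(0.721/10) = 1.18059
T_e = (F − 1)·T₀ = (1.18059 − 1) × 290 = 52.4 K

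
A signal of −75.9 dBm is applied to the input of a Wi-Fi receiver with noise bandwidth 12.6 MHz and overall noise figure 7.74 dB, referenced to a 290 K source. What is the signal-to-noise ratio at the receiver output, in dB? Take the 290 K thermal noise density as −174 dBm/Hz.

Noise floor: N = −174 + 10 log₁₀(B) + NF
10 log₁₀(1.26×10⁷) = 71 dB
N = −174 + 71 + 7.74 = −95.26 dBm
SNR = P_sig − N = −75.9 − (−95.26) = 19.36 dB → 19.4 dB

19.4 dB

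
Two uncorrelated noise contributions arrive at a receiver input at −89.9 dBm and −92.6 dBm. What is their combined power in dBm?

−88.0 dBm

Convert to linear, add, convert back:
P₁ = 1.02×10⁻¹² W, P₂ = 5.50×10⁻¹³ W
P_tot = 1.57×10⁻¹² W → 10 log₁₀(P_tot / 10⁻³) = −88.0 dBm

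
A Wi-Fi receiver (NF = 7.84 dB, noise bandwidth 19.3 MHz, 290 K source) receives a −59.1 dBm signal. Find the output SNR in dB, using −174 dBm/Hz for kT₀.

Noise floor: N = −174 + 10 log₁₀(B) + NF
10 log₁₀(1.93×10⁷) = 72.86 dB
N = −174 + 72.86 + 7.84 = −93.30 dBm
SNR = P_sig − N = −59.1 − (−93.30) = 34.20 dB → 34.2 dB

34.2 dB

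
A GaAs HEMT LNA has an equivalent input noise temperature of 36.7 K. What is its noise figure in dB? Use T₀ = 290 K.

F = 1 + T_e/T₀ = 1 + 36.7/290 = 1.12655
NF = 10 log₁₀(1.12655) = 0.518 dB

0.518 dB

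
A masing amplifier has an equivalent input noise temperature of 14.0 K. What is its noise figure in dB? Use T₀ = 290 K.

0.205 dB

F = 1 + T_e/T₀ = 1 + 14.0/290 = 1.04828
NF = 10 log₁₀(1.04828) = 0.205 dB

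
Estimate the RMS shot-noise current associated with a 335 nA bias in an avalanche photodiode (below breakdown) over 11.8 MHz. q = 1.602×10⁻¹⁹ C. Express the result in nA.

I_n = √(2qI·B)
2qI·B = 2 × 1.602×10⁻¹⁹ × 3.35×10⁻⁷ × 1.18×10⁷ = 1.27×10⁻¹⁸ A²
I_n = √(1.27×10⁻¹⁸) = 1.13×10⁻⁹ A = 1.13 nA

1.13 nA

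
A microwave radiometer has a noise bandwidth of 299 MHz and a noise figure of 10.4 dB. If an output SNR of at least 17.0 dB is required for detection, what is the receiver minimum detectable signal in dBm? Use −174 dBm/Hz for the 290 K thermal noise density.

−61.8 dBm

Sensitivity = −174 + 10 log₁₀(B) + NF + SNR_min
= −174 + 84.76 + 10.4 + 17.0
= −61.84 dBm → −61.8 dBm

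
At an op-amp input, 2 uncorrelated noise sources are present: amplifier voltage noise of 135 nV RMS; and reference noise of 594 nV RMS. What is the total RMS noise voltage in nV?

609 nV

Uncorrelated sources add in power (mean-square): V_tot = √(ΣV_i²)
V_tot = √[(1.35×10⁻⁷)² + (5.94×10⁻⁷)²] = 6.09×10⁻⁷ V = 609 nV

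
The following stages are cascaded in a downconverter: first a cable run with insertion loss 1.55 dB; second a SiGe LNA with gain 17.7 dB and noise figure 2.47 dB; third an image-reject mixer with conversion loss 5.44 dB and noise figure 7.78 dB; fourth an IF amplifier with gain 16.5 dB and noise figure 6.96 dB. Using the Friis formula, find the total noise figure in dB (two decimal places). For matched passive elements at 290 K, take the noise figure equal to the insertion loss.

4.74 dB

Convert to linear (a loss of L dB is a gain of −L dB): F_i = 10^(NF_i/10), G_i = 10^(G_i,dB/10)
  Stage 1: F_1 = 10^(1.55/10) = 1.429, G_1 = 10^(−1.55/10) = 0.6998
  Stage 2: F_2 = 10^(2.47/10) = 1.766, G_2 = 10^(17.7/10) = 58.88
  Stage 3: F_3 = 10^(7.78/10) = 5.998, G_3 = 10^(−5.44/10) = 0.2858
  Stage 4: F_4 = 10^(6.96/10) = 4.966, G_4 = 10^(16.5/10) = 44.67
Friis cascade:
  F = 1.429 + (1.766 − 1)/0.6998 + (5.998 − 1)/41.21 + (4.966 − 1)/11.78 = 2.982
NF = 10 log₁₀(2.982) = 4.74 dB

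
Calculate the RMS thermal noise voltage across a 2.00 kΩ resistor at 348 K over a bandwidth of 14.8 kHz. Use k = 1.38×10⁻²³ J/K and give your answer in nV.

754 nV

V_n = √(4kTRB)
4kTRB = 4 × 1.38×10⁻²³ × 348 × 2.00×10³ × 1.48×10⁴ = 5.69×10⁻¹³ V²
V_n = √(5.69×10⁻¹³) = 7.54×10⁻⁷ V = 754 nV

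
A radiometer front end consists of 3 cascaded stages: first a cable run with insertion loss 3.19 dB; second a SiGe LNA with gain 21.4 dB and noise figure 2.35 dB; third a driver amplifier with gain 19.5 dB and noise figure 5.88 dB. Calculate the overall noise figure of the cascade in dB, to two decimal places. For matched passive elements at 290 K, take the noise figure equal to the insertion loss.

Convert to linear (a loss of L dB is a gain of −L dB): F_i = 10^(NF_i/10), G_i = 10^(G_i,dB/10)
  Stage 1: F_1 = 10^(3.19/10) = 2.084, G_1 = 10^(−3.19/10) = 0.4797
  Stage 2: F_2 = 10^(2.35/10) = 1.718, G_2 = 10^(21.4/10) = 138.0
  Stage 3: F_3 = 10^(5.88/10) = 3.873, G_3 = 10^(19.5/10) = 89.13
Friis cascade:
  F = 2.084 + (1.718 − 1)/0.4797 + (3.873 − 1)/66.22 = 3.624
NF = 10 log₁₀(3.624) = 5.59 dB

5.59 dB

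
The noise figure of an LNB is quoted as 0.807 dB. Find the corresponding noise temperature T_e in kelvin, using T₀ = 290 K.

F = 10^(0.807/10) = 1.2042
T_e = (F − 1)·T₀ = (1.2042 − 1) × 290 = 59.2 K

59.2 K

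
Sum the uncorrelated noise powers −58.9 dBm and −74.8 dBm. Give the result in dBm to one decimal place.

−58.8 dBm

Convert to linear, add, convert back:
P₁ = 1.29×10⁻⁹ W, P₂ = 3.31×10⁻¹¹ W
P_tot = 1.32×10⁻⁹ W → 10 log₁₀(P_tot / 10⁻³) = −58.8 dBm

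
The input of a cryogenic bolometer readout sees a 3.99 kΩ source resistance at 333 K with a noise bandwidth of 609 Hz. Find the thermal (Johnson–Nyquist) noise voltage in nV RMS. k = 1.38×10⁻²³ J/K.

V_n = √(4kTRB)
4kTRB = 4 × 1.38×10⁻²³ × 333 × 3.99×10³ × 6.09×10² = 4.47×10⁻¹⁴ V²
V_n = √(4.47×10⁻¹⁴) = 2.11×10⁻⁷ V = 211 nV

211 nV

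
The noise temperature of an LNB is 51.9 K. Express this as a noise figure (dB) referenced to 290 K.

F = 1 + T_e/T₀ = 1 + 51.9/290 = 1.17897
NF = 10 log₁₀(1.17897) = 0.715 dB

0.715 dB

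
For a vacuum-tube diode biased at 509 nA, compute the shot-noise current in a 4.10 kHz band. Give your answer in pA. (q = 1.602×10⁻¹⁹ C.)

25.9 pA

I_n = √(2qI·B)
2qI·B = 2 × 1.602×10⁻¹⁹ × 5.09×10⁻⁷ × 4.10×10³ = 6.69×10⁻²² A²
I_n = √(6.69×10⁻²²) = 2.59×10⁻¹¹ A = 25.9 pA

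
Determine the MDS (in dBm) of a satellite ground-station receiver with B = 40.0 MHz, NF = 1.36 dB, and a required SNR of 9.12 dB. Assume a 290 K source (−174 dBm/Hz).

−87.5 dBm

Sensitivity = −174 + 10 log₁₀(B) + NF + SNR_min
= −174 + 76.02 + 1.36 + 9.12
= −87.50 dBm → −87.5 dBm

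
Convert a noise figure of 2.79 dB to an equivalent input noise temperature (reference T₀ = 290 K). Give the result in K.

261 K

F = 10^(2.79/10) = 1.90108
T_e = (F − 1)·T₀ = (1.90108 − 1) × 290 = 261 K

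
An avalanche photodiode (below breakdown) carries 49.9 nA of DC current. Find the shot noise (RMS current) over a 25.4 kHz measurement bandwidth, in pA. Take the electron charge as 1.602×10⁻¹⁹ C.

20.2 pA

I_n = √(2qI·B)
2qI·B = 2 × 1.602×10⁻¹⁹ × 4.99×10⁻⁸ × 2.54×10⁴ = 4.06×10⁻²² A²
I_n = √(4.06×10⁻²²) = 2.02×10⁻¹¹ A = 20.2 pA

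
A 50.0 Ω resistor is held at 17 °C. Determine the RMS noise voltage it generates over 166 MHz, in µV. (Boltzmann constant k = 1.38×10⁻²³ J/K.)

11.5 µV

T = 17 °C + 273.15 = 290.15 K
V_n = √(4kTRB)
4kTRB = 4 × 1.38×10⁻²³ × 290.15 × 5.00×10¹ × 1.66×10⁸ = 1.33×10⁻¹⁰ V²
V_n = √(1.33×10⁻¹⁰) = 1.15×10⁻⁵ V = 11.5 µV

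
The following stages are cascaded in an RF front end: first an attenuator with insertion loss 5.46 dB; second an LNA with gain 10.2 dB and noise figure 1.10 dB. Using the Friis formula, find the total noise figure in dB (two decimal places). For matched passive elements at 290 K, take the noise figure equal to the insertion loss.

Convert to linear (a loss of L dB is a gain of −L dB): F_i = 10^(NF_i/10), G_i = 10^(G_i,dB/10)
  Stage 1: F_1 = 10^(5.46/10) = 3.516, G_1 = 10^(−5.46/10) = 0.2844
  Stage 2: F_2 = 10^(1.10/10) = 1.288, G_2 = 10^(10.2/10) = 10.47
Friis cascade:
  F = 3.516 + (1.288 − 1)/0.2844 = 4.529
NF = 10 log₁₀(4.529) = 6.56 dB

6.56 dB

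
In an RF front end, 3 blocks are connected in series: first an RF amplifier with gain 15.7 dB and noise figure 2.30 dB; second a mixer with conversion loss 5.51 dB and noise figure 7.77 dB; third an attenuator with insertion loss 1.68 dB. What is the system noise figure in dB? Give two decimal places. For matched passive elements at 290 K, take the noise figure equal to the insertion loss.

Convert to linear (a loss of L dB is a gain of −L dB): F_i = 10^(NF_i/10), G_i = 10^(G_i,dB/10)
  Stage 1: F_1 = 10^(2.30/10) = 1.698, G_1 = 10^(15.7/10) = 37.15
  Stage 2: F_2 = 10^(7.77/10) = 5.984, G_2 = 10^(−5.51/10) = 0.2812
  Stage 3: F_3 = 10^(1.68/10) = 1.472, G_3 = 10^(−1.68/10) = 0.6792
Friis cascade:
  F = 1.698 + (5.984 − 1)/37.15 + (1.472 − 1)/10.45 = 1.878
NF = 10 log₁₀(1.878) = 2.74 dB

2.74 dB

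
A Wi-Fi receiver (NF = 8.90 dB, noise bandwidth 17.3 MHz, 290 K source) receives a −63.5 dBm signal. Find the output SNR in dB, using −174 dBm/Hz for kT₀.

29.2 dB

Noise floor: N = −174 + 10 log₁₀(B) + NF
10 log₁₀(1.73×10⁷) = 72.38 dB
N = −174 + 72.38 + 8.90 = −92.72 dBm
SNR = P_sig − N = −63.5 − (−92.72) = 29.22 dB → 29.2 dB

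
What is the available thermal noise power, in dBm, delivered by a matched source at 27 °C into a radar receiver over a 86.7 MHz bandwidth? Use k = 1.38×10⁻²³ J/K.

T = 27 °C + 273.15 = 300.15 K
P_n = kTB = 1.38×10⁻²³ × 300.15 × 8.67×10⁷ = 3.59×10⁻¹³ W
In dBm: 10 log₁₀(3.59×10⁻¹³ / 10⁻³) = −94.4 dBm

−94.4 dBm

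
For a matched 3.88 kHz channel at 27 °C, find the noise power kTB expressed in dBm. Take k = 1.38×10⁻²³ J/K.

T = 27 °C + 273.15 = 300.15 K
P_n = kTB = 1.38×10⁻²³ × 300.15 × 3.88×10³ = 1.61×10⁻¹⁷ W
In dBm: 10 log₁₀(1.61×10⁻¹⁷ / 10⁻³) = −137.9 dBm

−137.9 dBm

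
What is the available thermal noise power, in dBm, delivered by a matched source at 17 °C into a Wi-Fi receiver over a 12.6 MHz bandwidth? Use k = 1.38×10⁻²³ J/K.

T = 17 °C + 273.15 = 290.15 K
P_n = kTB = 1.38×10⁻²³ × 290.15 × 1.26×10⁷ = 5.05×10⁻¹⁴ W
In dBm: 10 log₁₀(5.05×10⁻¹⁴ / 10⁻³) = −103.0 dBm

−103.0 dBm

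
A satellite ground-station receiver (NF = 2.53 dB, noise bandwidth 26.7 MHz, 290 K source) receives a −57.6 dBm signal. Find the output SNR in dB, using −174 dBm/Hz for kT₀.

39.6 dB

Noise floor: N = −174 + 10 log₁₀(B) + NF
10 log₁₀(2.67×10⁷) = 74.27 dB
N = −174 + 74.27 + 2.53 = −97.20 dBm
SNR = P_sig − N = −57.6 − (−97.20) = 39.60 dB → 39.6 dB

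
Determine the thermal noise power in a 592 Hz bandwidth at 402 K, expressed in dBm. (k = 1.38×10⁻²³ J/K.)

P_n = kTB = 1.38×10⁻²³ × 402 × 5.92×10² = 3.28×10⁻¹⁸ W
In dBm: 10 log₁₀(3.28×10⁻¹⁸ / 10⁻³) = −144.8 dBm

−144.8 dBm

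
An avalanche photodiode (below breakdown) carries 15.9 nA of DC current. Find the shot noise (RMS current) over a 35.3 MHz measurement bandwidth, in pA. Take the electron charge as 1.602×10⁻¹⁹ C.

I_n = √(2qI·B)
2qI·B = 2 × 1.602×10⁻¹⁹ × 1.59×10⁻⁸ × 3.53×10⁷ = 1.80×10⁻¹⁹ A²
I_n = √(1.80×10⁻¹⁹) = 4.24×10⁻¹⁰ A = 424 pA

424 pA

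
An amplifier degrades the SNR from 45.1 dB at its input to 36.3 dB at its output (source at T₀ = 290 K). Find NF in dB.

NF (dB) = SNR_in(dB) − SNR_out(dB) when the source is at T₀
NF = 45.1 − 36.3 = 8.8 dB

8.8 dB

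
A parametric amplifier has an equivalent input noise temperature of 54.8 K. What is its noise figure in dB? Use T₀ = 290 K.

F = 1 + T_e/T₀ = 1 + 54.8/290 = 1.18897
NF = 10 log₁₀(1.18897) = 0.752 dB

0.752 dB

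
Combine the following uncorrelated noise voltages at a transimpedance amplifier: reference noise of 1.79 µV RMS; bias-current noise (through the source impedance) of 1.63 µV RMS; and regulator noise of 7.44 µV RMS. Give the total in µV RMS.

7.82 µV

Uncorrelated sources add in power (mean-square): V_tot = √(ΣV_i²)
V_tot = √[(1.79×10⁻⁶)² + (1.63×10⁻⁶)² + (7.44×10⁻⁶)²] = 7.82×10⁻⁶ V = 7.82 µV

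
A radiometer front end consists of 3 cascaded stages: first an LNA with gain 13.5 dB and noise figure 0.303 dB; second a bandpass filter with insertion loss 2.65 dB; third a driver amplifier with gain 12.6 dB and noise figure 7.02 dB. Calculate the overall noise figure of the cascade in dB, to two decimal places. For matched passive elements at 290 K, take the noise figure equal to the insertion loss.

Convert to linear (a loss of L dB is a gain of −L dB): F_i = 10^(NF_i/10), G_i = 10^(G_i,dB/10)
  Stage 1: F_1 = 10^(0.303/10) = 1.072, G_1 = 10^(13.5/10) = 22.39
  Stage 2: F_2 = 10^(2.65/10) = 1.841, G_2 = 10^(−2.65/10) = 0.5433
  Stage 3: F_3 = 10^(7.02/10) = 5.035, G_3 = 10^(12.6/10) = 18.20
Friis cascade:
  F = 1.072 + (1.841 − 1)/22.39 + (5.035 − 1)/12.16 = 1.442
NF = 10 log₁₀(1.442) = 1.59 dB

1.59 dB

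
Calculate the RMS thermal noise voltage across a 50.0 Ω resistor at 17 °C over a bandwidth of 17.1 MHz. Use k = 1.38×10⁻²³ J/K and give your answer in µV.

3.70 µV

T = 17 °C + 273.15 = 290.15 K
V_n = √(4kTRB)
4kTRB = 4 × 1.38×10⁻²³ × 290.15 × 5.00×10¹ × 1.71×10⁷ = 1.37×10⁻¹¹ V²
V_n = √(1.37×10⁻¹¹) = 3.70×10⁻⁶ V = 3.70 µV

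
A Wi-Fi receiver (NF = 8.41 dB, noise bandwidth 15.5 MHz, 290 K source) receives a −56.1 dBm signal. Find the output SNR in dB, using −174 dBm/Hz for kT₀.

Noise floor: N = −174 + 10 log₁₀(B) + NF
10 log₁₀(1.55×10⁷) = 71.9 dB
N = −174 + 71.9 + 8.41 = −93.69 dBm
SNR = P_sig − N = −56.1 − (−93.69) = 37.59 dB → 37.6 dB

37.6 dB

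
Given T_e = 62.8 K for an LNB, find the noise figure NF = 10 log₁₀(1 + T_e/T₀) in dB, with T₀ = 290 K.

F = 1 + T_e/T₀ = 1 + 62.8/290 = 1.21655
NF = 10 log₁₀(1.21655) = 0.851 dB

0.851 dB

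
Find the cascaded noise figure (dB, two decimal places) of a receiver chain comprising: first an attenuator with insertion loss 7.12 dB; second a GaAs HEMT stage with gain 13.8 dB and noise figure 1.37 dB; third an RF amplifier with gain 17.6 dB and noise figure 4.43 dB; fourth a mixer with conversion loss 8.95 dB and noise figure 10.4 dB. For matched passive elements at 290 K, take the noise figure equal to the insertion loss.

8.74 dB

Convert to linear (a loss of L dB is a gain of −L dB): F_i = 10^(NF_i/10), G_i = 10^(G_i,dB/10)
  Stage 1: F_1 = 10^(7.12/10) = 5.152, G_1 = 10^(−7.12/10) = 0.1941
  Stage 2: F_2 = 10^(1.37/10) = 1.371, G_2 = 10^(13.8/10) = 23.99
  Stage 3: F_3 = 10^(4.43/10) = 2.773, G_3 = 10^(17.6/10) = 57.54
  Stage 4: F_4 = 10^(10.4/10) = 10.96, G_4 = 10^(−8.95/10) = 0.1274
Friis cascade:
  F = 5.152 + (1.371 − 1)/0.1941 + (2.773 − 1)/4.656 + (10.96 − 1)/267.9 = 7.481
NF = 10 log₁₀(7.481) = 8.74 dB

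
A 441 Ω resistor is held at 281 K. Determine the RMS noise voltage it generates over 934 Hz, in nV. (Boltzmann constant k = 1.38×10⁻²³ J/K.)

79.9 nV

V_n = √(4kTRB)
4kTRB = 4 × 1.38×10⁻²³ × 281 × 4.41×10² × 9.34×10² = 6.39×10⁻¹⁵ V²
V_n = √(6.39×10⁻¹⁵) = 7.99×10⁻⁸ V = 79.9 nV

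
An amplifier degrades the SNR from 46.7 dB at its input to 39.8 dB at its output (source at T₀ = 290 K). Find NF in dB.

NF (dB) = SNR_in(dB) − SNR_out(dB) when the source is at T₀
NF = 46.7 − 39.8 = 6.9 dB

6.9 dB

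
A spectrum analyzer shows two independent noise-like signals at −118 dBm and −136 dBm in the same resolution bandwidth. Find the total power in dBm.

Convert to linear, add, convert back:
P₁ = 1.58×10⁻¹⁵ W, P₂ = 2.51×10⁻¹⁷ W
P_tot = 1.61×10⁻¹⁵ W → 10 log₁₀(P_tot / 10⁻³) = −117.9 dBm

−117.9 dBm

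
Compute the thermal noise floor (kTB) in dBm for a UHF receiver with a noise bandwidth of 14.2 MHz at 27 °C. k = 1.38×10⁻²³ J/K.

−102.3 dBm

T = 27 °C + 273.15 = 300.15 K
P_n = kTB = 1.38×10⁻²³ × 300.15 × 1.42×10⁷ = 5.88×10⁻¹⁴ W
In dBm: 10 log₁₀(5.88×10⁻¹⁴ / 10⁻³) = −102.3 dBm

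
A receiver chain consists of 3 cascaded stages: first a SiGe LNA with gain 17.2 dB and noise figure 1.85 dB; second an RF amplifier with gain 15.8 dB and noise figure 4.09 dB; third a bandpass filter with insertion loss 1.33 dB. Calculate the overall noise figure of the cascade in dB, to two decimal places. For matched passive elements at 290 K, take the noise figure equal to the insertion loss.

1.93 dB

Convert to linear (a loss of L dB is a gain of −L dB): F_i = 10^(NF_i/10), G_i = 10^(G_i,dB/10)
  Stage 1: F_1 = 10^(1.85/10) = 1.531, G_1 = 10^(17.2/10) = 52.48
  Stage 2: F_2 = 10^(4.09/10) = 2.564, G_2 = 10^(15.8/10) = 38.02
  Stage 3: F_3 = 10^(1.33/10) = 1.358, G_3 = 10^(−1.33/10) = 0.7362
Friis cascade:
  F = 1.531 + (2.564 − 1)/52.48 + (1.358 − 1)/1995 = 1.561
NF = 10 log₁₀(1.561) = 1.93 dB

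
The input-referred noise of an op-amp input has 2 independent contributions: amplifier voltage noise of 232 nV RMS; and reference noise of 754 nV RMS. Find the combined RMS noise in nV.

789 nV

Uncorrelated sources add in power (mean-square): V_tot = √(ΣV_i²)
V_tot = √[(2.32×10⁻⁷)² + (7.54×10⁻⁷)²] = 7.89×10⁻⁷ V = 789 nV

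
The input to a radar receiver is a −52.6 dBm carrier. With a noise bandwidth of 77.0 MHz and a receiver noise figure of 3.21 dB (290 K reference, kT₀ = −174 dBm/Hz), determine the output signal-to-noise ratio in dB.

Noise floor: N = −174 + 10 log₁₀(B) + NF
10 log₁₀(7.70×10⁷) = 78.86 dB
N = −174 + 78.86 + 3.21 = −91.93 dBm
SNR = P_sig − N = −52.6 − (−91.93) = 39.33 dB → 39.3 dB

39.3 dB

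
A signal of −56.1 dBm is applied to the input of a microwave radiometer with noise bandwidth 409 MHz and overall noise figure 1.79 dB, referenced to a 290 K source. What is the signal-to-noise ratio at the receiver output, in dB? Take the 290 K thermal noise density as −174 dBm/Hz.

Noise floor: N = −174 + 10 log₁₀(B) + NF
10 log₁₀(4.09×10⁸) = 86.12 dB
N = −174 + 86.12 + 1.79 = −86.09 dBm
SNR = P_sig − N = −56.1 − (−86.09) = 29.99 dB → 30.0 dB

30.0 dB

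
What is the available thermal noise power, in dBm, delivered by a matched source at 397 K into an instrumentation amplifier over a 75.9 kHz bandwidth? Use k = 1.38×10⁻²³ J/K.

P_n = kTB = 1.38×10⁻²³ × 397 × 7.59×10⁴ = 4.16×10⁻¹⁶ W
In dBm: 10 log₁₀(4.16×10⁻¹⁶ / 10⁻³) = −123.8 dBm

−123.8 dBm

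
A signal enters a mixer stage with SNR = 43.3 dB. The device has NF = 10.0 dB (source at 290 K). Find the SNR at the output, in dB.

By definition F = SNR_in/SNR_out, so in dB: SNR_out = SNR_in − NF
SNR_out = 43.3 − 10.0 = 33.3 dB

33.3 dB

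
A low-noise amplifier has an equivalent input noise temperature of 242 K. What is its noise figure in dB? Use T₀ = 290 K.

F = 1 + T_e/T₀ = 1 + 242/290 = 1.83448
NF = 10 log₁₀(1.83448) = 2.64 dB

2.64 dB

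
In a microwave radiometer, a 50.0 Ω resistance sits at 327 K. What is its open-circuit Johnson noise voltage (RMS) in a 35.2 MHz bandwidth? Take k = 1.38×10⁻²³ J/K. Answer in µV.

V_n = √(4kTRB)
4kTRB = 4 × 1.38×10⁻²³ × 327 × 5.00×10¹ × 3.52×10⁷ = 3.18×10⁻¹¹ V²
V_n = √(3.18×10⁻¹¹) = 5.64×10⁻⁶ V = 5.64 µV

5.64 µV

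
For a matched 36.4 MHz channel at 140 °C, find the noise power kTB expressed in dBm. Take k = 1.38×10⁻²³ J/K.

−96.8 dBm

T = 140 °C + 273.15 = 413.15 K
P_n = kTB = 1.38×10⁻²³ × 413.15 × 3.64×10⁷ = 2.08×10⁻¹³ W
In dBm: 10 log₁₀(2.08×10⁻¹³ / 10⁻³) = −96.8 dBm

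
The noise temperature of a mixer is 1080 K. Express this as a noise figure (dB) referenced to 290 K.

6.74 dB

F = 1 + T_e/T₀ = 1 + 1080/290 = 4.72414
NF = 10 log₁₀(4.72414) = 6.74 dB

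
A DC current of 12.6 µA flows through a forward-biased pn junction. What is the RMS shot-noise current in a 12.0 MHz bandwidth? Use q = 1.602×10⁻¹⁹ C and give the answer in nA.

I_n = √(2qI·B)
2qI·B = 2 × 1.602×10⁻¹⁹ × 1.26×10⁻⁵ × 1.20×10⁷ = 4.84×10⁻¹⁷ A²
I_n = √(4.84×10⁻¹⁷) = 6.96×10⁻⁹ A = 6.96 nA

6.96 nA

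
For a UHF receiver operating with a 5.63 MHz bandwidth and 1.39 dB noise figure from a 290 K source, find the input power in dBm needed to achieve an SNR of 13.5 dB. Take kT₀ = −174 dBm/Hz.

−91.6 dBm

Sensitivity = −174 + 10 log₁₀(B) + NF + SNR_min
= −174 + 67.51 + 1.39 + 13.5
= −91.60 dBm → −91.6 dBm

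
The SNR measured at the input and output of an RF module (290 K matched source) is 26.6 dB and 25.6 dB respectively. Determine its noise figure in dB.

1.0 dB

NF (dB) = SNR_in(dB) − SNR_out(dB) when the source is at T₀
NF = 26.6 − 25.6 = 1.0 dB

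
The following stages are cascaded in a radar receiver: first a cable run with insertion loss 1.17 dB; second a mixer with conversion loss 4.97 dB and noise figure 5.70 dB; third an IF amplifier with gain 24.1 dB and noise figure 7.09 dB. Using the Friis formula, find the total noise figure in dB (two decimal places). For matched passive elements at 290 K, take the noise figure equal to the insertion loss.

13.38 dB

Convert to linear (a loss of L dB is a gain of −L dB): F_i = 10^(NF_i/10), G_i = 10^(G_i,dB/10)
  Stage 1: F_1 = 10^(1.17/10) = 1.309, G_1 = 10^(−1.17/10) = 0.7638
  Stage 2: F_2 = 10^(5.70/10) = 3.715, G_2 = 10^(−4.97/10) = 0.3184
  Stage 3: F_3 = 10^(7.09/10) = 5.117, G_3 = 10^(24.1/10) = 257.0
Friis cascade:
  F = 1.309 + (3.715 − 1)/0.7638 + (5.117 − 1)/0.2432 = 21.79
NF = 10 log₁₀(21.79) = 13.38 dB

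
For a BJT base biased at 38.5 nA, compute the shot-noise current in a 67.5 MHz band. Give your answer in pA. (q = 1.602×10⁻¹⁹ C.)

912 pA

I_n = √(2qI·B)
2qI·B = 2 × 1.602×10⁻¹⁹ × 3.85×10⁻⁸ × 6.75×10⁷ = 8.33×10⁻¹⁹ A²
I_n = √(8.33×10⁻¹⁹) = 9.12×10⁻¹⁰ A = 912 pA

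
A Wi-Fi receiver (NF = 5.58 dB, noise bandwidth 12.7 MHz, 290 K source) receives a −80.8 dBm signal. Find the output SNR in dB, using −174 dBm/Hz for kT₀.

Noise floor: N = −174 + 10 log₁₀(B) + NF
10 log₁₀(1.27×10⁷) = 71.04 dB
N = −174 + 71.04 + 5.58 = −97.38 dBm
SNR = P_sig − N = −80.8 − (−97.38) = 16.58 dB → 16.6 dB

16.6 dB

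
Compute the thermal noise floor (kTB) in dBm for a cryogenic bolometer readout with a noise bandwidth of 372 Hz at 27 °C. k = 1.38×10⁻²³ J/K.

−148.1 dBm

T = 27 °C + 273.15 = 300.15 K
P_n = kTB = 1.38×10⁻²³ × 300.15 × 3.72×10² = 1.54×10⁻¹⁸ W
In dBm: 10 log₁₀(1.54×10⁻¹⁸ / 10⁻³) = −148.1 dBm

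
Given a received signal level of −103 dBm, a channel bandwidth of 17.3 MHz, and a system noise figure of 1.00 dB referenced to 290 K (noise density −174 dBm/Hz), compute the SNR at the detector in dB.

Noise floor: N = −174 + 10 log₁₀(B) + NF
10 log₁₀(1.73×10⁷) = 72.38 dB
N = −174 + 72.38 + 1.00 = −100.62 dBm
SNR = P_sig − N = −103 − (−100.62) = −2.38 dB → −2.4 dB

−2.4 dB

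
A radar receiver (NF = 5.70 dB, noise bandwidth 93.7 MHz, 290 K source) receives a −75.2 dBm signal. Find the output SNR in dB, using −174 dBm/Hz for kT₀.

Noise floor: N = −174 + 10 log₁₀(B) + NF
10 log₁₀(9.37×10⁷) = 79.72 dB
N = −174 + 79.72 + 5.70 = −88.58 dBm
SNR = P_sig − N = −75.2 − (−88.58) = 13.38 dB → 13.4 dB

13.4 dB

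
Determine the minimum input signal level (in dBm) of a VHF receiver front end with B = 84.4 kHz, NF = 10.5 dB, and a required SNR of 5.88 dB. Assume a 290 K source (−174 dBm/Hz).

Sensitivity = −174 + 10 log₁₀(B) + NF + SNR_min
= −174 + 49.26 + 10.5 + 5.88
= −108.36 dBm → −108.4 dBm

−108.4 dBm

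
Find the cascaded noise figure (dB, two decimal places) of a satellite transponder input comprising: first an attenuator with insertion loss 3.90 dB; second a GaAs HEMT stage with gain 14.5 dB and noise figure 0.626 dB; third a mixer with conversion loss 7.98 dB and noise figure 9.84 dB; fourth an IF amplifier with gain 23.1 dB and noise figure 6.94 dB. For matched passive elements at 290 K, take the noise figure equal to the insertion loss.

7.59 dB

Convert to linear (a loss of L dB is a gain of −L dB): F_i = 10^(NF_i/10), G_i = 10^(G_i,dB/10)
  Stage 1: F_1 = 10^(3.90/10) = 2.455, G_1 = 10^(−3.90/10) = 0.4074
  Stage 2: F_2 = 10^(0.626/10) = 1.155, G_2 = 10^(14.5/10) = 28.18
  Stage 3: F_3 = 10^(9.84/10) = 9.638, G_3 = 10^(−7.98/10) = 0.1592
  Stage 4: F_4 = 10^(6.94/10) = 4.943, G_4 = 10^(23.1/10) = 204.2
Friis cascade:
  F = 2.455 + (1.155 − 1)/0.4074 + (9.638 − 1)/11.48 + (4.943 − 1)/1.828 = 5.745
NF = 10 log₁₀(5.745) = 7.59 dB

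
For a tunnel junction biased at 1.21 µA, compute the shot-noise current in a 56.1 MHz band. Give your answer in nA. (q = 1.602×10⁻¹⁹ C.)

4.66 nA

I_n = √(2qI·B)
2qI·B = 2 × 1.602×10⁻¹⁹ × 1.21×10⁻⁶ × 5.61×10⁷ = 2.17×10⁻¹⁷ A²
I_n = √(2.17×10⁻¹⁷) = 4.66×10⁻⁹ A = 4.66 nA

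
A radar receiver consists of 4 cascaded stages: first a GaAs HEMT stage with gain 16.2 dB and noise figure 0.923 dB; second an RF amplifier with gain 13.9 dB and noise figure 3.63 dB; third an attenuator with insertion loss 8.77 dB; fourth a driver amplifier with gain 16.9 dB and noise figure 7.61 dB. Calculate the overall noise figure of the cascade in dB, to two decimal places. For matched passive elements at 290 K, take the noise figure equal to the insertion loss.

Convert to linear (a loss of L dB is a gain of −L dB): F_i = 10^(NF_i/10), G_i = 10^(G_i,dB/10)
  Stage 1: F_1 = 10^(0.923/10) = 1.237, G_1 = 10^(16.2/10) = 41.69
  Stage 2: F_2 = 10^(3.63/10) = 2.307, G_2 = 10^(13.9/10) = 24.55
  Stage 3: F_3 = 10^(8.77/10) = 7.534, G_3 = 10^(−8.77/10) = 0.1327
  Stage 4: F_4 = 10^(7.61/10) = 5.768, G_4 = 10^(16.9/10) = 48.98
Friis cascade:
  F = 1.237 + (2.307 − 1)/41.69 + (7.534 − 1)/1023 + (5.768 − 1)/135.8 = 1.310
NF = 10 log₁₀(1.310) = 1.17 dB

1.17 dB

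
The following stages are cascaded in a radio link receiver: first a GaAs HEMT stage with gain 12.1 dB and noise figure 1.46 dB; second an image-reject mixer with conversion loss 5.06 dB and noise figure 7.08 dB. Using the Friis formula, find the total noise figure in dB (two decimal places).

2.18 dB

Convert to linear (a loss of L dB is a gain of −L dB): F_i = 10^(NF_i/10), G_i = 10^(G_i,dB/10)
  Stage 1: F_1 = 10^(1.46/10) = 1.400, G_1 = 10^(12.1/10) = 16.22
  Stage 2: F_2 = 10^(7.08/10) = 5.105, G_2 = 10^(−5.06/10) = 0.3119
Friis cascade:
  F = 1.400 + (5.105 − 1)/16.22 = 1.653
NF = 10 log₁₀(1.653) = 2.18 dB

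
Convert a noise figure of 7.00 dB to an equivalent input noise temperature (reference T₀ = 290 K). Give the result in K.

1163 K

F = 10^(7.00/10) = 5.01187
T_e = (F − 1)·T₀ = (5.01187 − 1) × 290 = 1163 K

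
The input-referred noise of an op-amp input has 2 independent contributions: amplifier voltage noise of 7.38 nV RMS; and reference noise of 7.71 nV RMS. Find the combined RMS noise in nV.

Uncorrelated sources add in power (mean-square): V_tot = √(ΣV_i²)
V_tot = √[(7.38×10⁻⁹)² + (7.71×10⁻⁹)²] = 1.07×10⁻⁸ V = 10.7 nV

10.7 nV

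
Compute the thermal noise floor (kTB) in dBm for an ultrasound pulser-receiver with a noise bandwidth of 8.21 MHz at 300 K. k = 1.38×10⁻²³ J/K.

−104.7 dBm

P_n = kTB = 1.38×10⁻²³ × 300 × 8.21×10⁶ = 3.40×10⁻¹⁴ W
In dBm: 10 log₁₀(3.40×10⁻¹⁴ / 10⁻³) = −104.7 dBm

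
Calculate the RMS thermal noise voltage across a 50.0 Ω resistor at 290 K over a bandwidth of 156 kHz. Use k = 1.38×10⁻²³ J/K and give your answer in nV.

353 nV

V_n = √(4kTRB)
4kTRB = 4 × 1.38×10⁻²³ × 290 × 5.00×10¹ × 1.56×10⁵ = 1.25×10⁻¹³ V²
V_n = √(1.25×10⁻¹³) = 3.53×10⁻⁷ V = 353 nV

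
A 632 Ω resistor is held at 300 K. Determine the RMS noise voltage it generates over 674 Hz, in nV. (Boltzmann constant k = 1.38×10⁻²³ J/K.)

84.0 nV

V_n = √(4kTRB)
4kTRB = 4 × 1.38×10⁻²³ × 300 × 6.32×10² × 6.74×10² = 7.05×10⁻¹⁵ V²
V_n = √(7.05×10⁻¹⁵) = 8.40×10⁻⁸ V = 84.0 nV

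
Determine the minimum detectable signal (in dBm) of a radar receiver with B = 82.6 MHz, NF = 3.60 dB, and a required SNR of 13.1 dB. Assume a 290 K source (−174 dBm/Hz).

Sensitivity = −174 + 10 log₁₀(B) + NF + SNR_min
= −174 + 79.17 + 3.60 + 13.1
= −78.13 dBm → −78.1 dBm

−78.1 dBm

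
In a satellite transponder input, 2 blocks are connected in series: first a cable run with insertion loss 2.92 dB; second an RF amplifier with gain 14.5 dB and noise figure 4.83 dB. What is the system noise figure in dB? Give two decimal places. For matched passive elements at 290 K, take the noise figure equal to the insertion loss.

Convert to linear (a loss of L dB is a gain of −L dB): F_i = 10^(NF_i/10), G_i = 10^(G_i,dB/10)
  Stage 1: F_1 = 10^(2.92/10) = 1.959, G_1 = 10^(−2.92/10) = 0.5105
  Stage 2: F_2 = 10^(4.83/10) = 3.041, G_2 = 10^(14.5/10) = 28.18
Friis cascade:
  F = 1.959 + (3.041 − 1)/0.5105 = 5.957
NF = 10 log₁₀(5.957) = 7.75 dB

7.75 dB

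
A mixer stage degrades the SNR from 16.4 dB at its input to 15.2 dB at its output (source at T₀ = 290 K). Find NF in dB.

NF (dB) = SNR_in(dB) − SNR_out(dB) when the source is at T₀
NF = 16.4 − 15.2 = 1.2 dB

1.2 dB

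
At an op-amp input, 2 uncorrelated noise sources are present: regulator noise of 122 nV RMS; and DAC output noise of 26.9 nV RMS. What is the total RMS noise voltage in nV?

Uncorrelated sources add in power (mean-square): V_tot = √(ΣV_i²)
V_tot = √[(1.22×10⁻⁷)² + (2.69×10⁻⁸)²] = 1.25×10⁻⁷ V = 125 nV

125 nV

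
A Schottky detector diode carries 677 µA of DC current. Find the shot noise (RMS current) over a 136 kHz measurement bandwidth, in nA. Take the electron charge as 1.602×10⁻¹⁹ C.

5.43 nA

I_n = √(2qI·B)
2qI·B = 2 × 1.602×10⁻¹⁹ × 6.77×10⁻⁴ × 1.36×10⁵ = 2.95×10⁻¹⁷ A²
I_n = √(2.95×10⁻¹⁷) = 5.43×10⁻⁹ A = 5.43 nA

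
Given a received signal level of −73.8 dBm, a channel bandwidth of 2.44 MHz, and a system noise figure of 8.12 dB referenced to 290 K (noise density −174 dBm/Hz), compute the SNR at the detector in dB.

Noise floor: N = −174 + 10 log₁₀(B) + NF
10 log₁₀(2.44×10⁶) = 63.87 dB
N = −174 + 63.87 + 8.12 = −102.01 dBm
SNR = P_sig − N = −73.8 − (−102.01) = 28.21 dB → 28.2 dB

28.2 dB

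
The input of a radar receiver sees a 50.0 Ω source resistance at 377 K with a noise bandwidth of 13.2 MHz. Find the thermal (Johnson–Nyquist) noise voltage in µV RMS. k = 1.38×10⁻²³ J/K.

V_n = √(4kTRB)
4kTRB = 4 × 1.38×10⁻²³ × 377 × 5.00×10¹ × 1.32×10⁷ = 1.37×10⁻¹¹ V²
V_n = √(1.37×10⁻¹¹) = 3.71×10⁻⁶ V = 3.71 µV

3.71 µV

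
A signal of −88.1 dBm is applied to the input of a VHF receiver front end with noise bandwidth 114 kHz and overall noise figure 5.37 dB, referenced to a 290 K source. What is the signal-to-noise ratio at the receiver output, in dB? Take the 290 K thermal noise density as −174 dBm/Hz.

Noise floor: N = −174 + 10 log₁₀(B) + NF
10 log₁₀(1.14×10⁵) = 50.57 dB
N = −174 + 50.57 + 5.37 = −118.06 dBm
SNR = P_sig − N = −88.1 − (−118.06) = 29.96 dB → 30.0 dB

30.0 dB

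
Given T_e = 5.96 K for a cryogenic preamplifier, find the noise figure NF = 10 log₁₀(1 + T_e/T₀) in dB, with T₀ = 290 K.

F = 1 + T_e/T₀ = 1 + 5.96/290 = 1.02055
NF = 10 log₁₀(1.02055) = 0.088 dB

0.088 dB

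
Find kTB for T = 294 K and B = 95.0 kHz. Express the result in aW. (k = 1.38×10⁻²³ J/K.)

385 aW

P_n = kTB = 1.38×10⁻²³ × 294 × 9.50×10⁴ = 3.85×10⁻¹⁶ W = 385 aW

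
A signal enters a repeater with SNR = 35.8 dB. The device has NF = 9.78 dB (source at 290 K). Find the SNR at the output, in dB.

By definition F = SNR_in/SNR_out, so in dB: SNR_out = SNR_in − NF
SNR_out = 35.8 − 9.78 = 26.02 dB

26.02 dB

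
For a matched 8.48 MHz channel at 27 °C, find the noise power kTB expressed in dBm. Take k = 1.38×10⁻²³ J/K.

−104.5 dBm

T = 27 °C + 273.15 = 300.15 K
P_n = kTB = 1.38×10⁻²³ × 300.15 × 8.48×10⁶ = 3.51×10⁻¹⁴ W
In dBm: 10 log₁₀(3.51×10⁻¹⁴ / 10⁻³) = −104.5 dBm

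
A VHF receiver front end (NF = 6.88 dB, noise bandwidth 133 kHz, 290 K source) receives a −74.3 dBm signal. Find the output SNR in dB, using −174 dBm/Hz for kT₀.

Noise floor: N = −174 + 10 log₁₀(B) + NF
10 log₁₀(1.33×10⁵) = 51.24 dB
N = −174 + 51.24 + 6.88 = −115.88 dBm
SNR = P_sig − N = −74.3 − (−115.88) = 41.58 dB → 41.6 dB

41.6 dB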